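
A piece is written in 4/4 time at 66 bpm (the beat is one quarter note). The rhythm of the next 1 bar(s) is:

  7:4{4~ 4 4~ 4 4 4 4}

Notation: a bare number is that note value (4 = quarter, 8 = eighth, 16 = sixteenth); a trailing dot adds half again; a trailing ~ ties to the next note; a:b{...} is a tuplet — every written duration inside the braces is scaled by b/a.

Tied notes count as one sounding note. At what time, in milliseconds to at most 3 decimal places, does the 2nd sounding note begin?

note 2 onset = 8/7b = 1038.961ms

1. 0.0ms @ 0 + 1038.961ms (8/7)
2. 1038.961ms @ 8/7 + 1038.961ms (8/7)
3. 2077.922ms @ 16/7 + 519.481ms (4/7)
4. 2597.403ms @ 20/7 + 519.481ms (4/7)
5. 3116.883ms @ 24/7 + 519.481ms (4/7)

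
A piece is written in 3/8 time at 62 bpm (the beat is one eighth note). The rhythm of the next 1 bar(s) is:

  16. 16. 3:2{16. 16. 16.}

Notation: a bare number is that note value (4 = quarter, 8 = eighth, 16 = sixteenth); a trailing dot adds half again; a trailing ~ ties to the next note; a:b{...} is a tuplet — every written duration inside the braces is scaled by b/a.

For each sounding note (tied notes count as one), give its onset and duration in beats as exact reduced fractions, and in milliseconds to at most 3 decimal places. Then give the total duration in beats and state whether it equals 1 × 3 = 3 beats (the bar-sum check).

1) 0.0ms=0b +725.806ms=3/4b
2) 725.806ms=3/4b +725.806ms=3/4b
3) 1451.613ms=3/2b +483.871ms=1/2b
4) 1935.484ms=2b +483.871ms=1/2b
5) 2419.355ms=5/2b +483.871ms=1/2b
Σ=3b of 3 (62bpm 3/8) — PASS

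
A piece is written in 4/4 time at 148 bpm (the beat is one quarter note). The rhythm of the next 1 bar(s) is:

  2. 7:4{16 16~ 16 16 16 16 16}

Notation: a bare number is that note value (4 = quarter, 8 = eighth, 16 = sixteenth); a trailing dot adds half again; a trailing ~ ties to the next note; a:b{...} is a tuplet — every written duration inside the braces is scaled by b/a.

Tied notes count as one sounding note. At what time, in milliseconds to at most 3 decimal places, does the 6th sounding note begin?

1. 0.0ms @ 0 + 1216.216ms (3)
2. 1216.216ms @ 3 + 57.915ms (1/7)
3. 1274.131ms @ 22/7 + 115.83ms (2/7)
4. 1389.961ms @ 24/7 + 57.915ms (1/7)
5. 1447.876ms @ 25/7 + 57.915ms (1/7)
6. 1505.792ms @ 26/7 + 57.915ms (1/7)
7. 1563.707ms @ 27/7 + 57.915ms (1/7)

note 6 onset = 26/7b = 1505.792ms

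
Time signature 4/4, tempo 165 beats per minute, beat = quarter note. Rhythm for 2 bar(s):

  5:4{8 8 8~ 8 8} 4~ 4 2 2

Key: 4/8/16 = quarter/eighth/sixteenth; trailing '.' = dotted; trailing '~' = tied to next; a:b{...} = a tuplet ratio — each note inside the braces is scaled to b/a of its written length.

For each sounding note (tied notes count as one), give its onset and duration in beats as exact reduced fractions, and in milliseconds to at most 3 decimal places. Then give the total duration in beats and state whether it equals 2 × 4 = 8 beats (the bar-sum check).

1) 0.0ms=0b +145.455ms=2/5b
2) 145.455ms=2/5b +145.455ms=2/5b
3) 290.909ms=4/5b +290.909ms=4/5b
4) 581.818ms=8/5b +145.455ms=2/5b
5) 727.273ms=2b +727.273ms=2b
6) 1454.545ms=4b +727.273ms=2b
7) 2181.818ms=6b +727.273ms=2b
Σ=8b of 8 (165bpm 4/4) — PASS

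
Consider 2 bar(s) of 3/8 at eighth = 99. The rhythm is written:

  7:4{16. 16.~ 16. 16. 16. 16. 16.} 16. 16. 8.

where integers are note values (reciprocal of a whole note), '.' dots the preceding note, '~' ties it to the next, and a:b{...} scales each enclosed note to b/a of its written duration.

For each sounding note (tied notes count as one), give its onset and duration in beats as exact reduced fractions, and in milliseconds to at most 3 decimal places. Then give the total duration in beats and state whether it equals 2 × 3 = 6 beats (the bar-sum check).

1) 0.0ms=0b +259.74ms=3/7b
2) 259.74ms=3/7b +519.481ms=6/7b
3) 779.221ms=9/7b +259.74ms=3/7b
4) 1038.961ms=12/7b +259.74ms=3/7b
5) 1298.701ms=15/7b +259.74ms=3/7b
6) 1558.442ms=18/7b +259.74ms=3/7b
7) 1818.182ms=3b +454.545ms=3/4b
8) 2272.727ms=15/4b +454.545ms=3/4b
9) 2727.273ms=9/2b +909.091ms=3/2b
Σ=6b of 6 (99bpm 3/8) — PASS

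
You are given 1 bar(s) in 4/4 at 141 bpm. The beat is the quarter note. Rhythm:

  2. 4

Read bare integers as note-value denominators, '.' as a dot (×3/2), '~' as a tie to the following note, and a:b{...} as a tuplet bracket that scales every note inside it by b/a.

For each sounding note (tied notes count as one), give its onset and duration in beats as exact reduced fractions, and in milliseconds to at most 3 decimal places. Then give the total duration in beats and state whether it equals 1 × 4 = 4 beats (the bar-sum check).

1) 0.0ms=0b +1276.596ms=3b
2) 1276.596ms=3b +425.532ms=1b
Σ=4b of 4 (141bpm 4/4) — PASS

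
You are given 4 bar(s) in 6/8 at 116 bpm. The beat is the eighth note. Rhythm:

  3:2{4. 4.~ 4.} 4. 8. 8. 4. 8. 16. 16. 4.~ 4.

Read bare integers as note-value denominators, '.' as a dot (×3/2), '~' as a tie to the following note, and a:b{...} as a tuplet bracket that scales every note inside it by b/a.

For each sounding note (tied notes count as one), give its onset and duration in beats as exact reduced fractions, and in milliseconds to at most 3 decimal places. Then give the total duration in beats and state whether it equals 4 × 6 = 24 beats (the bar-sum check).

1) 0.0ms=0b +1034.483ms=2b
2) 1034.483ms=2b +2068.966ms=4b
3) 3103.448ms=6b +1551.724ms=3b
4) 4655.172ms=9b +775.862ms=3/2b
5) 5431.034ms=21/2b +775.862ms=3/2b
6) 6206.897ms=12b +1551.724ms=3b
7) 7758.621ms=15b +775.862ms=3/2b
8) 8534.483ms=33/2b +387.931ms=3/4b
9) 8922.414ms=69/4b +387.931ms=3/4b
10) 9310.345ms=18b +3103.448ms=6b
Σ=24b of 24 (116bpm 6/8) — PASS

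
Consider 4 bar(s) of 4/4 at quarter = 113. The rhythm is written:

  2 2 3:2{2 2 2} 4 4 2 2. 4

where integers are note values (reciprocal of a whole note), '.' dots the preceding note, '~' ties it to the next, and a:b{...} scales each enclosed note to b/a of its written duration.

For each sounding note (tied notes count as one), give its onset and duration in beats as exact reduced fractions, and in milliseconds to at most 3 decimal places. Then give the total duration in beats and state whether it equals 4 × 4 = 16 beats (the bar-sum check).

1) 0.0ms=0b +1061.947ms=2b
2) 1061.947ms=2b +1061.947ms=2b
3) 2123.894ms=4b +707.965ms=4/3b
4) 2831.858ms=16/3b +707.965ms=4/3b
5) 3539.823ms=20/3b +707.965ms=4/3b
6) 4247.788ms=8b +530.973ms=1b
7) 4778.761ms=9b +530.973ms=1b
8) 5309.735ms=10b +1061.947ms=2b
9) 6371.681ms=12b +1592.92ms=3b
10) 7964.602ms=15b +530.973ms=1b
Σ=16b of 16 (113bpm 4/4) — PASS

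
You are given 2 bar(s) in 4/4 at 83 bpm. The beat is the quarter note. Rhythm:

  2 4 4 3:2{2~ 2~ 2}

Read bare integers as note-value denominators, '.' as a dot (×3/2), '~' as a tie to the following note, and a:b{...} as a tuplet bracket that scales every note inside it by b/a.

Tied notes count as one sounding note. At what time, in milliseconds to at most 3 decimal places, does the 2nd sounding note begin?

note 2 onset = 2b = 1445.783ms

1. 0.0ms @ 0 + 1445.783ms (2)
2. 1445.783ms @ 2 + 722.892ms (1)
3. 2168.675ms @ 3 + 722.892ms (1)
4. 2891.566ms @ 4 + 2891.566ms (4)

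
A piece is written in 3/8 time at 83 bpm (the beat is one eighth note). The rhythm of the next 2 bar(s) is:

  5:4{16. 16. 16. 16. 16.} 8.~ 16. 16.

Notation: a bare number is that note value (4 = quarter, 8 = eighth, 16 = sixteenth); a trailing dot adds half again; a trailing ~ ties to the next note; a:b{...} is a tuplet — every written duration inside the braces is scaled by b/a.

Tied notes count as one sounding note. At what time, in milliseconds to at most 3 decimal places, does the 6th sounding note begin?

1. 0.0ms @ 0 + 433.735ms (3/5)
2. 433.735ms @ 3/5 + 433.735ms (3/5)
3. 867.47ms @ 6/5 + 433.735ms (3/5)
4. 1301.205ms @ 9/5 + 433.735ms (3/5)
5. 1734.94ms @ 12/5 + 433.735ms (3/5)
6. 2168.675ms @ 3 + 1626.506ms (9/4)
7. 3795.181ms @ 21/4 + 542.169ms (3/4)

note 6 onset = 3b = 2168.675ms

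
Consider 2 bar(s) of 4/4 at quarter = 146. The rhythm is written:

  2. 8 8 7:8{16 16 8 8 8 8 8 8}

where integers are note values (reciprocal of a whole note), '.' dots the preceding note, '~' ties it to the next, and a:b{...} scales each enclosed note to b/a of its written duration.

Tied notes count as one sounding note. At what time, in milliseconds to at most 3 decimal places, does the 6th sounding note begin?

note 6 onset = 32/7b = 1878.669ms

1. 0.0ms @ 0 + 1232.877ms (3)
2. 1232.877ms @ 3 + 205.479ms (1/2)
3. 1438.356ms @ 7/2 + 205.479ms (1/2)
4. 1643.836ms @ 4 + 117.417ms (2/7)
5. 1761.252ms @ 30/7 + 117.417ms (2/7)
6. 1878.669ms @ 32/7 + 234.834ms (4/7)
7. 2113.503ms @ 36/7 + 234.834ms (4/7)
8. 2348.337ms @ 40/7 + 234.834ms (4/7)
9. 2583.17ms @ 44/7 + 234.834ms (4/7)
10. 2818.004ms @ 48/7 + 234.834ms (4/7)
11. 3052.838ms @ 52/7 + 234.834ms (4/7)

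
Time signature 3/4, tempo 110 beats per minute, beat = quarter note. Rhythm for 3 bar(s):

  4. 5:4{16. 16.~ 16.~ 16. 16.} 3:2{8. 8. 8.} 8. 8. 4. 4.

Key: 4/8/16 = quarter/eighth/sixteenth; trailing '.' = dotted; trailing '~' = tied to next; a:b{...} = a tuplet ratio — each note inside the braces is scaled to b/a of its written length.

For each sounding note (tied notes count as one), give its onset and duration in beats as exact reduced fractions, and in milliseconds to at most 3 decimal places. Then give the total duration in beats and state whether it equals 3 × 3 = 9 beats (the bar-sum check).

1) 0.0ms=0b +818.182ms=3/2b
2) 818.182ms=3/2b +163.636ms=3/10b
3) 981.818ms=9/5b +490.909ms=9/10b
4) 1472.727ms=27/10b +163.636ms=3/10b
5) 1636.364ms=3b +272.727ms=1/2b
6) 1909.091ms=7/2b +272.727ms=1/2b
7) 2181.818ms=4b +272.727ms=1/2b
8) 2454.545ms=9/2b +409.091ms=3/4b
9) 2863.636ms=21/4b +409.091ms=3/4b
10) 3272.727ms=6b +818.182ms=3/2b
11) 4090.909ms=15/2b +818.182ms=3/2b
Σ=9b of 9 (110bpm 3/4) — PASS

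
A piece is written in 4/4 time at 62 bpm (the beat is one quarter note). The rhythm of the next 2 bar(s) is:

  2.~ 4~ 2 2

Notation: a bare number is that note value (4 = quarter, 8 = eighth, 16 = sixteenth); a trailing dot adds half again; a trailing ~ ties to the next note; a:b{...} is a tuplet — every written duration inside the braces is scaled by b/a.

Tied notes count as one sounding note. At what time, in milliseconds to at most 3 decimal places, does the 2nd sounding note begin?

1. 0.0ms @ 0 + 5806.452ms (6)
2. 5806.452ms @ 6 + 1935.484ms (2)

note 2 onset = 6b = 5806.452ms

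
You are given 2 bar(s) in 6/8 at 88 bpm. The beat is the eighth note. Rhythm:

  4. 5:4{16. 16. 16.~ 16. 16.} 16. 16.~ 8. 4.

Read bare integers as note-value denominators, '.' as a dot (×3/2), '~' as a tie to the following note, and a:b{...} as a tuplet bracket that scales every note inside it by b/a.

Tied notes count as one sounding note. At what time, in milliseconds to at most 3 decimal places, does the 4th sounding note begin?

1. 0.0ms @ 0 + 2045.455ms (3)
2. 2045.455ms @ 3 + 409.091ms (3/5)
3. 2454.545ms @ 18/5 + 409.091ms (3/5)
4. 2863.636ms @ 21/5 + 818.182ms (6/5)
5. 3681.818ms @ 27/5 + 409.091ms (3/5)
6. 4090.909ms @ 6 + 511.364ms (3/4)
7. 4602.273ms @ 27/4 + 1534.091ms (9/4)
8. 6136.364ms @ 9 + 2045.455ms (3)

note 4 onset = 21/5b = 2863.636ms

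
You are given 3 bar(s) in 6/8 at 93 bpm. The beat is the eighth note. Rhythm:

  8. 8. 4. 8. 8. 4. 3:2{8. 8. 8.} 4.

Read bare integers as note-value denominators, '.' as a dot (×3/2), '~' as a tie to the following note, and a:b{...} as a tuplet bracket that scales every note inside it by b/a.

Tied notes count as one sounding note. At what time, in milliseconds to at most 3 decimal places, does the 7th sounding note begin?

note 7 onset = 12b = 7741.935ms

1. 0.0ms @ 0 + 967.742ms (3/2)
2. 967.742ms @ 3/2 + 967.742ms (3/2)
3. 1935.484ms @ 3 + 1935.484ms (3)
4. 3870.968ms @ 6 + 967.742ms (3/2)
5. 4838.71ms @ 15/2 + 967.742ms (3/2)
6. 5806.452ms @ 9 + 1935.484ms (3)
7. 7741.935ms @ 12 + 645.161ms (1)
8. 8387.097ms @ 13 + 645.161ms (1)
9. 9032.258ms @ 14 + 645.161ms (1)
10. 9677.419ms @ 15 + 1935.484ms (3)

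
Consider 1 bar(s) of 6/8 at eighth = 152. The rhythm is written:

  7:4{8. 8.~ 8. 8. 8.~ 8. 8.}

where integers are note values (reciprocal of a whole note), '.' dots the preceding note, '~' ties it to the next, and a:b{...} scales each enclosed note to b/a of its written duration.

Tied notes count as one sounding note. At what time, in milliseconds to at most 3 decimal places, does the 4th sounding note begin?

1. 0.0ms @ 0 + 338.346ms (6/7)
2. 338.346ms @ 6/7 + 676.692ms (12/7)
3. 1015.038ms @ 18/7 + 338.346ms (6/7)
4. 1353.383ms @ 24/7 + 676.692ms (12/7)
5. 2030.075ms @ 36/7 + 338.346ms (6/7)

note 4 onset = 24/7b = 1353.383ms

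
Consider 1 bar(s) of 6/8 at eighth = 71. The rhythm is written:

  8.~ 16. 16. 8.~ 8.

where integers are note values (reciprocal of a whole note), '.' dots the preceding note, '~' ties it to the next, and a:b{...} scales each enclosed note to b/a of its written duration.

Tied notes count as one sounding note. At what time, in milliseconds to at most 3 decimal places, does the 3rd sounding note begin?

note 3 onset = 3b = 2535.211ms

1. 0.0ms @ 0 + 1901.408ms (9/4)
2. 1901.408ms @ 9/4 + 633.803ms (3/4)
3. 2535.211ms @ 3 + 2535.211ms (3)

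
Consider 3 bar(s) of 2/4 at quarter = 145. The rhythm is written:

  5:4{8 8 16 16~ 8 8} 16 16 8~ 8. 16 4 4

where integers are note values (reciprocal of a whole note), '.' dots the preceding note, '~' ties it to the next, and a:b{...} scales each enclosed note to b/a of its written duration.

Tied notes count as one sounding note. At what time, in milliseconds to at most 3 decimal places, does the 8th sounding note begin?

note 8 onset = 5/2b = 1034.483ms

1. 0.0ms @ 0 + 165.517ms (2/5)
2. 165.517ms @ 2/5 + 165.517ms (2/5)
3. 331.034ms @ 4/5 + 82.759ms (1/5)
4. 413.793ms @ 1 + 248.276ms (3/5)
5. 662.069ms @ 8/5 + 165.517ms (2/5)
6. 827.586ms @ 2 + 103.448ms (1/4)
7. 931.034ms @ 9/4 + 103.448ms (1/4)
8. 1034.483ms @ 5/2 + 517.241ms (5/4)
9. 1551.724ms @ 15/4 + 103.448ms (1/4)
10. 1655.172ms @ 4 + 413.793ms (1)
11. 2068.966ms @ 5 + 413.793ms (1)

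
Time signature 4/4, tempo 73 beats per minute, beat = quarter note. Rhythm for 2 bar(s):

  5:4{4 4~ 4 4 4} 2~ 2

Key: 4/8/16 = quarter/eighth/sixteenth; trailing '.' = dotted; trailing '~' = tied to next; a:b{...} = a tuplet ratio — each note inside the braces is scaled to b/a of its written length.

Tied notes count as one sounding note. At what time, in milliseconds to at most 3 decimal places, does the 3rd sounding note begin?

note 3 onset = 12/5b = 1972.603ms

1. 0.0ms @ 0 + 657.534ms (4/5)
2. 657.534ms @ 4/5 + 1315.068ms (8/5)
3. 1972.603ms @ 12/5 + 657.534ms (4/5)
4. 2630.137ms @ 16/5 + 657.534ms (4/5)
5. 3287.671ms @ 4 + 3287.671ms (4)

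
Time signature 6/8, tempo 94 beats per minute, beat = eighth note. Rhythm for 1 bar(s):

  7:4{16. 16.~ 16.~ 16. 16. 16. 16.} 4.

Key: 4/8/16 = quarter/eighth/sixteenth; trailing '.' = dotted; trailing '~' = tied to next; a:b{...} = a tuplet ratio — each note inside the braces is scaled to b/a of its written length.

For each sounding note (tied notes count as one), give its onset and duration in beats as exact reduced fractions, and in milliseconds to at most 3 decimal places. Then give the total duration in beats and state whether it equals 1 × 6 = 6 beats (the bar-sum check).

1) 0.0ms=0b +273.556ms=3/7b
2) 273.556ms=3/7b +820.669ms=9/7b
3) 1094.225ms=12/7b +273.556ms=3/7b
4) 1367.781ms=15/7b +273.556ms=3/7b
5) 1641.337ms=18/7b +273.556ms=3/7b
6) 1914.894ms=3b +1914.894ms=3b
Σ=6b of 6 (94bpm 6/8) — PASS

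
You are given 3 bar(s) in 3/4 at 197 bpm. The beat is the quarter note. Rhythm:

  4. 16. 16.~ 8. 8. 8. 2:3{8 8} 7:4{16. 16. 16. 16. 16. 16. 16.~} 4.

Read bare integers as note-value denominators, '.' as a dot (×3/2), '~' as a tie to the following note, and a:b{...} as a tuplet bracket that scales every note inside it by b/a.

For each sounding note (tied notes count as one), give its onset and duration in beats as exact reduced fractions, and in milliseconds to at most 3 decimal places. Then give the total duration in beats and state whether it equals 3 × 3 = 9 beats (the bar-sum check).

1) 0.0ms=0b +456.853ms=3/2b
2) 456.853ms=3/2b +114.213ms=3/8b
3) 571.066ms=15/8b +342.64ms=9/8b
4) 913.706ms=3b +228.426ms=3/4b
5) 1142.132ms=15/4b +228.426ms=3/4b
6) 1370.558ms=9/2b +228.426ms=3/4b
7) 1598.985ms=21/4b +228.426ms=3/4b
8) 1827.411ms=6b +65.265ms=3/14b
9) 1892.676ms=87/14b +65.265ms=3/14b
10) 1957.941ms=45/7b +65.265ms=3/14b
11) 2023.205ms=93/14b +65.265ms=3/14b
12) 2088.47ms=48/7b +65.265ms=3/14b
13) 2153.735ms=99/14b +65.265ms=3/14b
14) 2218.999ms=51/7b +522.117ms=12/7b
Σ=9b of 9 (197bpm 3/4) — PASS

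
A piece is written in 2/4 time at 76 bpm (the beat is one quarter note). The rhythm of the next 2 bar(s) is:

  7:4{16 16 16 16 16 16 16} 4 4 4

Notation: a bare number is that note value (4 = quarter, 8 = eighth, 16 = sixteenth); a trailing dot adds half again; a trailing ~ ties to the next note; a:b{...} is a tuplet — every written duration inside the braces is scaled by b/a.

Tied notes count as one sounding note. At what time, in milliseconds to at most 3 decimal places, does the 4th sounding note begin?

1. 0.0ms @ 0 + 112.782ms (1/7)
2. 112.782ms @ 1/7 + 112.782ms (1/7)
3. 225.564ms @ 2/7 + 112.782ms (1/7)
4. 338.346ms @ 3/7 + 112.782ms (1/7)
5. 451.128ms @ 4/7 + 112.782ms (1/7)
6. 563.91ms @ 5/7 + 112.782ms (1/7)
7. 676.692ms @ 6/7 + 112.782ms (1/7)
8. 789.474ms @ 1 + 789.474ms (1)
9. 1578.947ms @ 2 + 789.474ms (1)
10. 2368.421ms @ 3 + 789.474ms (1)

note 4 onset = 3/7b = 338.346ms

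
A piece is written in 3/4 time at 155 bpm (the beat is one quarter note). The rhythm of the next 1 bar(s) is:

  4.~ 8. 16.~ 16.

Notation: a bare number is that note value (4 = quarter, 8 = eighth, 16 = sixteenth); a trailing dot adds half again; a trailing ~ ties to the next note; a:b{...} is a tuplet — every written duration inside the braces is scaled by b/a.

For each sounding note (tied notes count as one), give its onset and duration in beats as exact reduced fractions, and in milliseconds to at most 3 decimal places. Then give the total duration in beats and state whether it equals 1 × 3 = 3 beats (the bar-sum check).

1) 0.0ms=0b +870.968ms=9/4b
2) 870.968ms=9/4b +290.323ms=3/4b
Σ=3b of 3 (155bpm 3/4) — PASS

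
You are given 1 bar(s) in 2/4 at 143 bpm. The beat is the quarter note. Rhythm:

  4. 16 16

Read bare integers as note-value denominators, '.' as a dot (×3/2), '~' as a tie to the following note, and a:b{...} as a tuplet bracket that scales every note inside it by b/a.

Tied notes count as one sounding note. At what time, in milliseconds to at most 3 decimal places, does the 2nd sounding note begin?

1. 0.0ms @ 0 + 629.371ms (3/2)
2. 629.371ms @ 3/2 + 104.895ms (1/4)
3. 734.266ms @ 7/4 + 104.895ms (1/4)

note 2 onset = 3/2b = 629.371ms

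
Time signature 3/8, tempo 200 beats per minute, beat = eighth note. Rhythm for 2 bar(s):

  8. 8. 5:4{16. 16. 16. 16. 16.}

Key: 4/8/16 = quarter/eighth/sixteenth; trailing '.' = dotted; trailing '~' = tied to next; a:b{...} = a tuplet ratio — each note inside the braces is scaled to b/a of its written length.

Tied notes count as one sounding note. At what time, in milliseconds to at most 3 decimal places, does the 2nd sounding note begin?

1. 0.0ms @ 0 + 450.0ms (3/2)
2. 450.0ms @ 3/2 + 450.0ms (3/2)
3. 900.0ms @ 3 + 180.0ms (3/5)
4. 1080.0ms @ 18/5 + 180.0ms (3/5)
5. 1260.0ms @ 21/5 + 180.0ms (3/5)
6. 1440.0ms @ 24/5 + 180.0ms (3/5)
7. 1620.0ms @ 27/5 + 180.0ms (3/5)

note 2 onset = 3/2b = 450.0ms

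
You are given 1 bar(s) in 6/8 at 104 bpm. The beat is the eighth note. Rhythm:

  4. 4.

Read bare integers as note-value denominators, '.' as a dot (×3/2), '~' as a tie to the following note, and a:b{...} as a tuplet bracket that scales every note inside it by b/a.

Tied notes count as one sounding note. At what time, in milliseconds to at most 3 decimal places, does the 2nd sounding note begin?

note 2 onset = 3b = 1730.769ms

1. 0.0ms @ 0 + 1730.769ms (3)
2. 1730.769ms @ 3 + 1730.769ms (3)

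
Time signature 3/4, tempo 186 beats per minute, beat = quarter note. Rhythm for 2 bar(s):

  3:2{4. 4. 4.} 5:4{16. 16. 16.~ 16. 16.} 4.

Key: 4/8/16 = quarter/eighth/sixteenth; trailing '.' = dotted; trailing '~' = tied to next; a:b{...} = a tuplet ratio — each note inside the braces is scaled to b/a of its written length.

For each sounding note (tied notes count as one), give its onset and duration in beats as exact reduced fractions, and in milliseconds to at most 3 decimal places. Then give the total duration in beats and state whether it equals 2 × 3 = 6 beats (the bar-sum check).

1) 0.0ms=0b +322.581ms=1b
2) 322.581ms=1b +322.581ms=1b
3) 645.161ms=2b +322.581ms=1b
4) 967.742ms=3b +96.774ms=3/10b
5) 1064.516ms=33/10b +96.774ms=3/10b
6) 1161.29ms=18/5b +193.548ms=3/5b
7) 1354.839ms=21/5b +96.774ms=3/10b
8) 1451.613ms=9/2b +483.871ms=3/2b
Σ=6b of 6 (186bpm 3/4) — PASS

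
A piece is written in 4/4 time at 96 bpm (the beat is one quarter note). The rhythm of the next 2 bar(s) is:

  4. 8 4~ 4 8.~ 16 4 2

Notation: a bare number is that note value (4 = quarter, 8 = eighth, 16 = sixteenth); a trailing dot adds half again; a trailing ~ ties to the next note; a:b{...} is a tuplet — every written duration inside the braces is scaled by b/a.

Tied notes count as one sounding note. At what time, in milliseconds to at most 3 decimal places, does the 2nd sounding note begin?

note 2 onset = 3/2b = 937.5ms

1. 0.0ms @ 0 + 937.5ms (3/2)
2. 937.5ms @ 3/2 + 312.5ms (1/2)
3. 1250.0ms @ 2 + 1250.0ms (2)
4. 2500.0ms @ 4 + 625.0ms (1)
5. 3125.0ms @ 5 + 625.0ms (1)
6. 3750.0ms @ 6 + 1250.0ms (2)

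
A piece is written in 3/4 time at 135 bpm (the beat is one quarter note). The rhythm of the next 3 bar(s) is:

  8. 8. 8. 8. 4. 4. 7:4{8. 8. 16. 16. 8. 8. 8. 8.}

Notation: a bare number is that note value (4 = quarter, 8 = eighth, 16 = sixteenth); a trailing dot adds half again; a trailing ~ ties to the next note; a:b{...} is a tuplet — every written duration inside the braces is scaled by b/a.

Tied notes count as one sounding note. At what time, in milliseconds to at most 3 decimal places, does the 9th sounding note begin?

1. 0.0ms @ 0 + 333.333ms (3/4)
2. 333.333ms @ 3/4 + 333.333ms (3/4)
3. 666.667ms @ 3/2 + 333.333ms (3/4)
4. 1000.0ms @ 9/4 + 333.333ms (3/4)
5. 1333.333ms @ 3 + 666.667ms (3/2)
6. 2000.0ms @ 9/2 + 666.667ms (3/2)
7. 2666.667ms @ 6 + 190.476ms (3/7)
8. 2857.143ms @ 45/7 + 190.476ms (3/7)
9. 3047.619ms @ 48/7 + 95.238ms (3/14)
10. 3142.857ms @ 99/14 + 95.238ms (3/14)
11. 3238.095ms @ 51/7 + 190.476ms (3/7)
12. 3428.571ms @ 54/7 + 190.476ms (3/7)
13. 3619.048ms @ 57/7 + 190.476ms (3/7)
14. 3809.524ms @ 60/7 + 190.476ms (3/7)

note 9 onset = 48/7b = 3047.619ms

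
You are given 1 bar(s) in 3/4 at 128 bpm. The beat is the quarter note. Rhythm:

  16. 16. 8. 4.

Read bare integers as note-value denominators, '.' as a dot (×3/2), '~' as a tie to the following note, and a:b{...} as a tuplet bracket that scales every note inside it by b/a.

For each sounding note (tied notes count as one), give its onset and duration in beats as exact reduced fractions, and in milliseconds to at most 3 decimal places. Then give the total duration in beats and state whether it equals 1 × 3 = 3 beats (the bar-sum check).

1) 0.0ms=0b +175.781ms=3/8b
2) 175.781ms=3/8b +175.781ms=3/8b
3) 351.562ms=3/4b +351.562ms=3/4b
4) 703.125ms=3/2b +703.125ms=3/2b
Σ=3b of 3 (128bpm 3/4) — PASS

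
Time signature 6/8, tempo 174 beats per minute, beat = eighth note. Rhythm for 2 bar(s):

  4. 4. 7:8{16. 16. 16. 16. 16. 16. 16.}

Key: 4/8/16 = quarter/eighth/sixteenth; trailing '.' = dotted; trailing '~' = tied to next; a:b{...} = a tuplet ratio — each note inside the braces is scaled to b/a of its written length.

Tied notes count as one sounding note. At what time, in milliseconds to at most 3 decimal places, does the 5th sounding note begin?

note 5 onset = 54/7b = 2660.099ms

1. 0.0ms @ 0 + 1034.483ms (3)
2. 1034.483ms @ 3 + 1034.483ms (3)
3. 2068.966ms @ 6 + 295.567ms (6/7)
4. 2364.532ms @ 48/7 + 295.567ms (6/7)
5. 2660.099ms @ 54/7 + 295.567ms (6/7)
6. 2955.665ms @ 60/7 + 295.567ms (6/7)
7. 3251.232ms @ 66/7 + 295.567ms (6/7)
8. 3546.798ms @ 72/7 + 295.567ms (6/7)
9. 3842.365ms @ 78/7 + 295.567ms (6/7)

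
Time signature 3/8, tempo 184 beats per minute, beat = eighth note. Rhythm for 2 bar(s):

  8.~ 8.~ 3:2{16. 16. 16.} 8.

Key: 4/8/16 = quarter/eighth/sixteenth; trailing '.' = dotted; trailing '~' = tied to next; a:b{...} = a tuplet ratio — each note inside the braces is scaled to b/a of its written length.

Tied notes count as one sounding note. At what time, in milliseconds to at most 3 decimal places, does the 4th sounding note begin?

note 4 onset = 9/2b = 1467.391ms

1. 0.0ms @ 0 + 1141.304ms (7/2)
2. 1141.304ms @ 7/2 + 163.043ms (1/2)
3. 1304.348ms @ 4 + 163.043ms (1/2)
4. 1467.391ms @ 9/2 + 489.13ms (3/2)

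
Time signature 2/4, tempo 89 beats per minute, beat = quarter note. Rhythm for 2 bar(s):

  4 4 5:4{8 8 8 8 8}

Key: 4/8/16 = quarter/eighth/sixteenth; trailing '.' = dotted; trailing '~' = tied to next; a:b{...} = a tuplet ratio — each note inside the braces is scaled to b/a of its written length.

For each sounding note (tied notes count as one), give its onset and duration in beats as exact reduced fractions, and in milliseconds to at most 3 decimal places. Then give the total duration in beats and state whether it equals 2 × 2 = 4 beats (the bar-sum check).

1) 0.0ms=0b +674.157ms=1b
2) 674.157ms=1b +674.157ms=1b
3) 1348.315ms=2b +269.663ms=2/5b
4) 1617.978ms=12/5b +269.663ms=2/5b
5) 1887.64ms=14/5b +269.663ms=2/5b
6) 2157.303ms=16/5b +269.663ms=2/5b
7) 2426.966ms=18/5b +269.663ms=2/5b
Σ=4b of 4 (89bpm 2/4) — PASS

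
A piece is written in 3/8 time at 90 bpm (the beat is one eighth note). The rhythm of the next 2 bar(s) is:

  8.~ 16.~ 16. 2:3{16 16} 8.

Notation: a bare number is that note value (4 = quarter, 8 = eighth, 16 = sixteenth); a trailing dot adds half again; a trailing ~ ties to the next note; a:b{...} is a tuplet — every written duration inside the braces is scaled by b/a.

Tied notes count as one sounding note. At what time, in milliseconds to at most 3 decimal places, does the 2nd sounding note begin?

note 2 onset = 3b = 2000.0ms

1. 0.0ms @ 0 + 2000.0ms (3)
2. 2000.0ms @ 3 + 500.0ms (3/4)
3. 2500.0ms @ 15/4 + 500.0ms (3/4)
4. 3000.0ms @ 9/2 + 1000.0ms (3/2)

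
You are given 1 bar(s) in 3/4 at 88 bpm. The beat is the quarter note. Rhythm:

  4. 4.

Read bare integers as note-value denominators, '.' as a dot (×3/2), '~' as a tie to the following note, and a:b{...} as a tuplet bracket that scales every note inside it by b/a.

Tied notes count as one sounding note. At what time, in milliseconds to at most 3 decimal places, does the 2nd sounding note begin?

1. 0.0ms @ 0 + 1022.727ms (3/2)
2. 1022.727ms @ 3/2 + 1022.727ms (3/2)

note 2 onset = 3/2b = 1022.727ms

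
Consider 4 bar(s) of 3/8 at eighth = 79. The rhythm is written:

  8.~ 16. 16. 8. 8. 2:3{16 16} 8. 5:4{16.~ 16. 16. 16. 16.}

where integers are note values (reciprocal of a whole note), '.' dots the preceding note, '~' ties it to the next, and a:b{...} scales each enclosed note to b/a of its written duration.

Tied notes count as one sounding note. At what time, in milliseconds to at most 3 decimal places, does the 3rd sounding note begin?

1. 0.0ms @ 0 + 1708.861ms (9/4)
2. 1708.861ms @ 9/4 + 569.62ms (3/4)
3. 2278.481ms @ 3 + 1139.241ms (3/2)
4. 3417.722ms @ 9/2 + 1139.241ms (3/2)
5. 4556.962ms @ 6 + 569.62ms (3/4)
6. 5126.582ms @ 27/4 + 569.62ms (3/4)
7. 5696.203ms @ 15/2 + 1139.241ms (3/2)
8. 6835.443ms @ 9 + 911.392ms (6/5)
9. 7746.835ms @ 51/5 + 455.696ms (3/5)
10. 8202.532ms @ 54/5 + 455.696ms (3/5)
11. 8658.228ms @ 57/5 + 455.696ms (3/5)

note 3 onset = 3b = 2278.481ms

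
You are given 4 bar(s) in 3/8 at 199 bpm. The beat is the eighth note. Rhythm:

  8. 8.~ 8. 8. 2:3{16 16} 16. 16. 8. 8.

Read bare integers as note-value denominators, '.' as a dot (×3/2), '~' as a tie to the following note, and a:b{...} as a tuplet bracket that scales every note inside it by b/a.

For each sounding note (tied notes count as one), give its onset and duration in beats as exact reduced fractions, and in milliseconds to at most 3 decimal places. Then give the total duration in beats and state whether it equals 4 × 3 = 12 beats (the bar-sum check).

1) 0.0ms=0b +452.261ms=3/2b
2) 452.261ms=3/2b +904.523ms=3b
3) 1356.784ms=9/2b +452.261ms=3/2b
4) 1809.045ms=6b +226.131ms=3/4b
5) 2035.176ms=27/4b +226.131ms=3/4b
6) 2261.307ms=15/2b +226.131ms=3/4b
7) 2487.437ms=33/4b +226.131ms=3/4b
8) 2713.568ms=9b +452.261ms=3/2b
9) 3165.829ms=21/2b +452.261ms=3/2b
Σ=12b of 12 (199bpm 3/8) — PASS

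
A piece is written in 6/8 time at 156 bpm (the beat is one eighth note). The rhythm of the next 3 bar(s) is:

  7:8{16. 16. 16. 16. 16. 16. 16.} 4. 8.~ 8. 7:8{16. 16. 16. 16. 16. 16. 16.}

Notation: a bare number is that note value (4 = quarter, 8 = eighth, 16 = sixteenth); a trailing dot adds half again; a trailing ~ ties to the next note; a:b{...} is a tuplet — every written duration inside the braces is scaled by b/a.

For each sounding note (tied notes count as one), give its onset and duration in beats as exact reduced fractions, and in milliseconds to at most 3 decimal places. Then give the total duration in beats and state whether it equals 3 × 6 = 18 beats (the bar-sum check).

1) 0.0ms=0b +329.67ms=6/7b
2) 329.67ms=6/7b +329.67ms=6/7b
3) 659.341ms=12/7b +329.67ms=6/7b
4) 989.011ms=18/7b +329.67ms=6/7b
5) 1318.681ms=24/7b +329.67ms=6/7b
6) 1648.352ms=30/7b +329.67ms=6/7b
7) 1978.022ms=36/7b +329.67ms=6/7b
8) 2307.692ms=6b +1153.846ms=3b
9) 3461.538ms=9b +1153.846ms=3b
10) 4615.385ms=12b +329.67ms=6/7b
11) 4945.055ms=90/7b +329.67ms=6/7b
12) 5274.725ms=96/7b +329.67ms=6/7b
13) 5604.396ms=102/7b +329.67ms=6/7b
14) 5934.066ms=108/7b +329.67ms=6/7b
15) 6263.736ms=114/7b +329.67ms=6/7b
16) 6593.407ms=120/7b +329.67ms=6/7b
Σ=18b of 18 (156bpm 6/8) — PASS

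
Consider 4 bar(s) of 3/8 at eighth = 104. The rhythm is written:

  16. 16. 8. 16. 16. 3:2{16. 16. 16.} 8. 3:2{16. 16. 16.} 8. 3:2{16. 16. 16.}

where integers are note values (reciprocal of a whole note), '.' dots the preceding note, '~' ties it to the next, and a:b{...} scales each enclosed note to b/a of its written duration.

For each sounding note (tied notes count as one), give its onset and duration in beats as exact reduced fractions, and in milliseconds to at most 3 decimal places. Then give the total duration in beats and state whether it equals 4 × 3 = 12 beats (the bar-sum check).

1) 0.0ms=0b +432.692ms=3/4b
2) 432.692ms=3/4b +432.692ms=3/4b
3) 865.385ms=3/2b +865.385ms=3/2b
4) 1730.769ms=3b +432.692ms=3/4b
5) 2163.462ms=15/4b +432.692ms=3/4b
6) 2596.154ms=9/2b +288.462ms=1/2b
7) 2884.615ms=5b +288.462ms=1/2b
8) 3173.077ms=11/2b +288.462ms=1/2b
9) 3461.538ms=6b +865.385ms=3/2b
10) 4326.923ms=15/2b +288.462ms=1/2b
11) 4615.385ms=8b +288.462ms=1/2b
12) 4903.846ms=17/2b +288.462ms=1/2b
13) 5192.308ms=9b +865.385ms=3/2b
14) 6057.692ms=21/2b +288.462ms=1/2b
15) 6346.154ms=11b +288.462ms=1/2b
16) 6634.615ms=23/2b +288.462ms=1/2b
Σ=12b of 12 (104bpm 3/8) — PASS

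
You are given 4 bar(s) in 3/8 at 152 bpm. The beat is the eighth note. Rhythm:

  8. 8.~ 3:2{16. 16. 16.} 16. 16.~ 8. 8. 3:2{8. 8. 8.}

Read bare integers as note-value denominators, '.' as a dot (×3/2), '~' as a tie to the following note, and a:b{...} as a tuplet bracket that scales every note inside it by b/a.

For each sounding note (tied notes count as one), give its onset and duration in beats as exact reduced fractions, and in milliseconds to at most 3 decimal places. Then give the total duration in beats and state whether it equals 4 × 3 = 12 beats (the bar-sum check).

1) 0.0ms=0b +592.105ms=3/2b
2) 592.105ms=3/2b +789.474ms=2b
3) 1381.579ms=7/2b +197.368ms=1/2b
4) 1578.947ms=4b +197.368ms=1/2b
5) 1776.316ms=9/2b +296.053ms=3/4b
6) 2072.368ms=21/4b +888.158ms=9/4b
7) 2960.526ms=15/2b +592.105ms=3/2b
8) 3552.632ms=9b +394.737ms=1b
9) 3947.368ms=10b +394.737ms=1b
10) 4342.105ms=11b +394.737ms=1b
Σ=12b of 12 (152bpm 3/8) — PASS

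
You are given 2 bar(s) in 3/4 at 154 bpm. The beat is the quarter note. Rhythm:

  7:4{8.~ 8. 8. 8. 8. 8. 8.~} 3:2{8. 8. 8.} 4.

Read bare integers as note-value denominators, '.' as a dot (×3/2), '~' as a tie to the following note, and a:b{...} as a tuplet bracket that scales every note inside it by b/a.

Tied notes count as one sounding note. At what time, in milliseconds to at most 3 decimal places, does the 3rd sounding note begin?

1. 0.0ms @ 0 + 333.952ms (6/7)
2. 333.952ms @ 6/7 + 166.976ms (3/7)
3. 500.928ms @ 9/7 + 166.976ms (3/7)
4. 667.904ms @ 12/7 + 166.976ms (3/7)
5. 834.879ms @ 15/7 + 166.976ms (3/7)
6. 1001.855ms @ 18/7 + 361.781ms (13/14)
7. 1363.636ms @ 7/2 + 194.805ms (1/2)
8. 1558.442ms @ 4 + 194.805ms (1/2)
9. 1753.247ms @ 9/2 + 584.416ms (3/2)

note 3 onset = 9/7b = 500.928ms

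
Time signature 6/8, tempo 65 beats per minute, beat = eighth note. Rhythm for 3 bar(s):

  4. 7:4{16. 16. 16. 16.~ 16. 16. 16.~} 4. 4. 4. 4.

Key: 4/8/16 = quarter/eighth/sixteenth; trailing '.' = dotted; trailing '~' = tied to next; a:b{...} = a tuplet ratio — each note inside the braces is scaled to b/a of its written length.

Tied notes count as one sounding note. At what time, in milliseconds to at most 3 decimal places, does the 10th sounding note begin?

note 10 onset = 15b = 13846.154ms

1. 0.0ms @ 0 + 2769.231ms (3)
2. 2769.231ms @ 3 + 395.604ms (3/7)
3. 3164.835ms @ 24/7 + 395.604ms (3/7)
4. 3560.44ms @ 27/7 + 395.604ms (3/7)
5. 3956.044ms @ 30/7 + 791.209ms (6/7)
6. 4747.253ms @ 36/7 + 395.604ms (3/7)
7. 5142.857ms @ 39/7 + 3164.835ms (24/7)
8. 8307.692ms @ 9 + 2769.231ms (3)
9. 11076.923ms @ 12 + 2769.231ms (3)
10. 13846.154ms @ 15 + 2769.231ms (3)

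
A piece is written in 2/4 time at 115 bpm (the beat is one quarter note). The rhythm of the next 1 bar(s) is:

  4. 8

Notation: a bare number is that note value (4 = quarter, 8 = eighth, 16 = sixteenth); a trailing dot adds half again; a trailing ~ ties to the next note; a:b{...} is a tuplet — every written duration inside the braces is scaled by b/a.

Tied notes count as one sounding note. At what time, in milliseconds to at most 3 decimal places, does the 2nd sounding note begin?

1. 0.0ms @ 0 + 782.609ms (3/2)
2. 782.609ms @ 3/2 + 260.87ms (1/2)

note 2 onset = 3/2b = 782.609ms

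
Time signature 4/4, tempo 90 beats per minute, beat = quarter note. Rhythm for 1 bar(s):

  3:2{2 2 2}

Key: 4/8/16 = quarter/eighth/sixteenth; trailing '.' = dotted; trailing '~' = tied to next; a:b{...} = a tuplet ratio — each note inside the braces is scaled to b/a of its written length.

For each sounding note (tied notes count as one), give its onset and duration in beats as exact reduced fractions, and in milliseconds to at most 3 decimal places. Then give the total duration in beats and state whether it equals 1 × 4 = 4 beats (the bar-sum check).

1) 0.0ms=0b +888.889ms=4/3b
2) 888.889ms=4/3b +888.889ms=4/3b
3) 1777.778ms=8/3b +888.889ms=4/3b
Σ=4b of 4 (90bpm 4/4) — PASS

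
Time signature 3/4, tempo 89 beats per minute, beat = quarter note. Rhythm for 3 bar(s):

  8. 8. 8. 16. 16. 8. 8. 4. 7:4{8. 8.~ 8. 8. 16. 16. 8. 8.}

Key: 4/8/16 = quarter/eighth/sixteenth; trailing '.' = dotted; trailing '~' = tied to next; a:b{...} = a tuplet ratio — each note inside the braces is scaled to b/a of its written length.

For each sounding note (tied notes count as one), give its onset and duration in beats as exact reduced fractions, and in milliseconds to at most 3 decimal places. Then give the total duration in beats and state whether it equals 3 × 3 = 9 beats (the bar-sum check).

1) 0.0ms=0b +505.618ms=3/4b
2) 505.618ms=3/4b +505.618ms=3/4b
3) 1011.236ms=3/2b +505.618ms=3/4b
4) 1516.854ms=9/4b +252.809ms=3/8b
5) 1769.663ms=21/8b +252.809ms=3/8b
6) 2022.472ms=3b +505.618ms=3/4b
7) 2528.09ms=15/4b +505.618ms=3/4b
8) 3033.708ms=9/2b +1011.236ms=3/2b
9) 4044.944ms=6b +288.925ms=3/7b
10) 4333.868ms=45/7b +577.849ms=6/7b
11) 4911.717ms=51/7b +288.925ms=3/7b
12) 5200.642ms=54/7b +144.462ms=3/14b
13) 5345.104ms=111/14b +144.462ms=3/14b
14) 5489.567ms=57/7b +288.925ms=3/7b
15) 5778.491ms=60/7b +288.925ms=3/7b
Σ=9b of 9 (89bpm 3/4) — PASS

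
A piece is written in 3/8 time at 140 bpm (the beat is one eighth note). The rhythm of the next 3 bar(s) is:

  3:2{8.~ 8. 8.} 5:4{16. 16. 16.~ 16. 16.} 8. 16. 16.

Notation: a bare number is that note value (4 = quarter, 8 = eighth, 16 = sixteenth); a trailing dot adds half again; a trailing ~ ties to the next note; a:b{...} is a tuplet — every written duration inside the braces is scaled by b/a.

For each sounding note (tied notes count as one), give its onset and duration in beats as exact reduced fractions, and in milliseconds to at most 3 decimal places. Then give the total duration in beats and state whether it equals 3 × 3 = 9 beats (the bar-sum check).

1) 0.0ms=0b +857.143ms=2b
2) 857.143ms=2b +428.571ms=1b
3) 1285.714ms=3b +257.143ms=3/5b
4) 1542.857ms=18/5b +257.143ms=3/5b
5) 1800.0ms=21/5b +514.286ms=6/5b
6) 2314.286ms=27/5b +257.143ms=3/5b
7) 2571.429ms=6b +642.857ms=3/2b
8) 3214.286ms=15/2b +321.429ms=3/4b
9) 3535.714ms=33/4b +321.429ms=3/4b
Σ=9b of 9 (140bpm 3/8) — PASS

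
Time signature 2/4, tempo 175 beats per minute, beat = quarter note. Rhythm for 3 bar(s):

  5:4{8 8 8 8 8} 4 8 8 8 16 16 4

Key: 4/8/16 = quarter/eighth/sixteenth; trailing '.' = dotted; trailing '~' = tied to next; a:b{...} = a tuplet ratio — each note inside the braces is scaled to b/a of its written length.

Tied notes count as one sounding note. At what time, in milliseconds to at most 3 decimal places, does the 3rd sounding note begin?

1. 0.0ms @ 0 + 137.143ms (2/5)
2. 137.143ms @ 2/5 + 137.143ms (2/5)
3. 274.286ms @ 4/5 + 137.143ms (2/5)
4. 411.429ms @ 6/5 + 137.143ms (2/5)
5. 548.571ms @ 8/5 + 137.143ms (2/5)
6. 685.714ms @ 2 + 342.857ms (1)
7. 1028.571ms @ 3 + 171.429ms (1/2)
8. 1200.0ms @ 7/2 + 171.429ms (1/2)
9. 1371.429ms @ 4 + 171.429ms (1/2)
10. 1542.857ms @ 9/2 + 85.714ms (1/4)
11. 1628.571ms @ 19/4 + 85.714ms (1/4)
12. 1714.286ms @ 5 + 342.857ms (1)

note 3 onset = 4/5b = 274.286ms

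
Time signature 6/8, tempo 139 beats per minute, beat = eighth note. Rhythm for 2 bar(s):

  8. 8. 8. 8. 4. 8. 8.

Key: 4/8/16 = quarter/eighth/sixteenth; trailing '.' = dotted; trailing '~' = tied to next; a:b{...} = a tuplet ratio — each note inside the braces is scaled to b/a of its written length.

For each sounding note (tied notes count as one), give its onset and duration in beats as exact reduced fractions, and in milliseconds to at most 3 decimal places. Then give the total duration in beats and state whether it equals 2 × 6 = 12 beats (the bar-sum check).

1) 0.0ms=0b +647.482ms=3/2b
2) 647.482ms=3/2b +647.482ms=3/2b
3) 1294.964ms=3b +647.482ms=3/2b
4) 1942.446ms=9/2b +647.482ms=3/2b
5) 2589.928ms=6b +1294.964ms=3b
6) 3884.892ms=9b +647.482ms=3/2b
7) 4532.374ms=21/2b +647.482ms=3/2b
Σ=12b of 12 (139bpm 6/8) — PASS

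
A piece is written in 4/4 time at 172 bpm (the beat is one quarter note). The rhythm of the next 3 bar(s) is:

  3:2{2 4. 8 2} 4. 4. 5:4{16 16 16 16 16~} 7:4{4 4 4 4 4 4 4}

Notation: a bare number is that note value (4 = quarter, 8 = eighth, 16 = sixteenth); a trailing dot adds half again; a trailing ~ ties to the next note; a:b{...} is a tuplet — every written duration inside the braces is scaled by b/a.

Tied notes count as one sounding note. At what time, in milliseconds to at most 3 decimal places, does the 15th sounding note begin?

note 15 onset = 72/7b = 3588.04ms

1. 0.0ms @ 0 + 465.116ms (4/3)
2. 465.116ms @ 4/3 + 348.837ms (1)
3. 813.953ms @ 7/3 + 116.279ms (1/3)
4. 930.233ms @ 8/3 + 465.116ms (4/3)
5. 1395.349ms @ 4 + 523.256ms (3/2)
6. 1918.605ms @ 11/2 + 523.256ms (3/2)
7. 2441.86ms @ 7 + 69.767ms (1/5)
8. 2511.628ms @ 36/5 + 69.767ms (1/5)
9. 2581.395ms @ 37/5 + 69.767ms (1/5)
10. 2651.163ms @ 38/5 + 69.767ms (1/5)
11. 2720.93ms @ 39/5 + 269.103ms (27/35)
12. 2990.033ms @ 60/7 + 199.336ms (4/7)
13. 3189.369ms @ 64/7 + 199.336ms (4/7)
14. 3388.704ms @ 68/7 + 199.336ms (4/7)
15. 3588.04ms @ 72/7 + 199.336ms (4/7)
16. 3787.375ms @ 76/7 + 199.336ms (4/7)
17. 3986.711ms @ 80/7 + 199.336ms (4/7)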